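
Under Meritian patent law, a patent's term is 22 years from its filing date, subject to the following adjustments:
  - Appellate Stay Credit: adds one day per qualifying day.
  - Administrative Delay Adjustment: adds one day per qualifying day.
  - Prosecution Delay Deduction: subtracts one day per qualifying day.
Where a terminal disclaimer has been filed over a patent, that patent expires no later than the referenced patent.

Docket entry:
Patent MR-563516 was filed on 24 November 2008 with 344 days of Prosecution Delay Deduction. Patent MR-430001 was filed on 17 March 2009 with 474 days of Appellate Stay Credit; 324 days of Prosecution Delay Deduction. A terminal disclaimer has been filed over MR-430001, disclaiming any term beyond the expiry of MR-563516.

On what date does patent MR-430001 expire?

December 15, 2029

Natural term of MR-430001:
  Base: filing + 22 years → 17 March 2031.
  Appellate Stay Credit: +474 days → 3 July 2032.
  Prosecution Delay Deduction: −324 days → 14 August 2031.
Expiry of referenced patent MR-563516:
  Base: filing + 22 years → 24 November 2030.
  Prosecution Delay Deduction: −344 days → 15 December 2029.
Terminal disclaimer: MR-430001 expires on the earlier of 14 August 2031 and 15 December 2029.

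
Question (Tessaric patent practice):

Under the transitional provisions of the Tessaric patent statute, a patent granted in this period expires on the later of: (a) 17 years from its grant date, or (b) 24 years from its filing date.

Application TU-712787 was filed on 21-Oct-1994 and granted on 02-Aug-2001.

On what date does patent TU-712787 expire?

(a) grant + 17 years → 2 August 2018.
(b) filing + 24 years → 21 October 2018.
Later of the two: 21 October 2018.

October 21, 2018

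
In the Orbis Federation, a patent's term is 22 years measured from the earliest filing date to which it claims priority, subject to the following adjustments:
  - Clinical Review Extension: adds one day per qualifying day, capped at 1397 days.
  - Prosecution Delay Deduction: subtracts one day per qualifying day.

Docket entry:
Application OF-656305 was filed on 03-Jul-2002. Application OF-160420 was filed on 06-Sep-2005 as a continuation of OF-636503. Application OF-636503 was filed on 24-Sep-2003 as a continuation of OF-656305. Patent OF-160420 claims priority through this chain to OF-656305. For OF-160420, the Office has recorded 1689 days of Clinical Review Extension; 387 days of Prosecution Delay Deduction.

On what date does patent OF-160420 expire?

April 9, 2027

Earliest priority filing: 3 July 2002.
Base term: 3 July 2002 + 22 years → 3 July 2024.
Clinical Review Extension: 1689 days claimed exceeds the 1397-day cap, so +1397 days → 30 April 2028.
Prosecution Delay Deduction: −387 days → 9 April 2027.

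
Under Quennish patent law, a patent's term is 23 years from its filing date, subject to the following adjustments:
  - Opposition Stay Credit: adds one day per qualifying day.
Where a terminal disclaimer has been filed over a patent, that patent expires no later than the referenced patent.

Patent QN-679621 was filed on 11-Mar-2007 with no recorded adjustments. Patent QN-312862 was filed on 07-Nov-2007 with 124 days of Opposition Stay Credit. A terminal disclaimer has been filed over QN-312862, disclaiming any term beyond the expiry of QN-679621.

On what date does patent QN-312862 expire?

2030-03-11

Natural term of QN-312862:
  Base: filing + 23 years → 7 November 2030.
  Opposition Stay Credit: +124 days → 11 March 2031.
Expiry of referenced patent QN-679621:
  Base: filing + 23 years → 11 March 2030.
Terminal disclaimer: QN-312862 expires on the earlier of 11 March 2031 and 11 March 2030.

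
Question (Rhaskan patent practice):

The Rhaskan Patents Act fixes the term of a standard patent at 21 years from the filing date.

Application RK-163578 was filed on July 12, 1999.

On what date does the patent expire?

Filing date + 21 years → 12 July 2020.

July 12, 2020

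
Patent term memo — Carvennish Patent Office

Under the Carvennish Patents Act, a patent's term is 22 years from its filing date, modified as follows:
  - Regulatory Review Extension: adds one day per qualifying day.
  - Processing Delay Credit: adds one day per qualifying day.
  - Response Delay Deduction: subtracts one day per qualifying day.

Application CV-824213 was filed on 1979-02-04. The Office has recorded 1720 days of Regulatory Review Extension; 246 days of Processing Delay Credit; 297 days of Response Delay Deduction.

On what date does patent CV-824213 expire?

August 31, 2005

Base term: filing date + 22 years → 4 February 2001.
Regulatory Review Extension: +1720 days → 21 October 2005.
Processing Delay Credit: +246 days → 24 June 2006.
Response Delay Deduction: −297 days → 31 August 2005.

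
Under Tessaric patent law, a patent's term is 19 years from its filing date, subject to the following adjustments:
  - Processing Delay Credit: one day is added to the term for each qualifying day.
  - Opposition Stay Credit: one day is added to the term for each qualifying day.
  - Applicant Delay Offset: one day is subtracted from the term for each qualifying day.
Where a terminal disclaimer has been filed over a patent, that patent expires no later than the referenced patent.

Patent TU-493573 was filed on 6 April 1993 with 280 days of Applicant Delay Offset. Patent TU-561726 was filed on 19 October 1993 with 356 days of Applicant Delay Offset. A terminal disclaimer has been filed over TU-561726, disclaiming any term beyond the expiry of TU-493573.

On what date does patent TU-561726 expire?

July 1, 2011

Natural term of TU-561726:
  Base: filing + 19 years → 19 October 2012.
  Applicant Delay Offset: −356 days → 29 October 2011.
Expiry of referenced patent TU-493573:
  Base: filing + 19 years → 6 April 2012.
  Applicant Delay Offset: −280 days → 1 July 2011.
Terminal disclaimer: TU-561726 expires on the earlier of 29 October 2011 and 1 July 2011.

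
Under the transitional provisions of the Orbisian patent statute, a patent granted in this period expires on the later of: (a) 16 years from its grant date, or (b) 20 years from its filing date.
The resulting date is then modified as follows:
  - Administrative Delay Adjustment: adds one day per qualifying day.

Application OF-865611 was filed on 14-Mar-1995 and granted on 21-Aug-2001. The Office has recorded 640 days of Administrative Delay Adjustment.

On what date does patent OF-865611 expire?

(a) grant + 16 years → 21 August 2017.
(b) filing + 20 years → 14 March 2015.
Later of the two: 21 August 2017.
Administrative Delay Adjustment: +640 days → 23 May 2019.

May 23, 2019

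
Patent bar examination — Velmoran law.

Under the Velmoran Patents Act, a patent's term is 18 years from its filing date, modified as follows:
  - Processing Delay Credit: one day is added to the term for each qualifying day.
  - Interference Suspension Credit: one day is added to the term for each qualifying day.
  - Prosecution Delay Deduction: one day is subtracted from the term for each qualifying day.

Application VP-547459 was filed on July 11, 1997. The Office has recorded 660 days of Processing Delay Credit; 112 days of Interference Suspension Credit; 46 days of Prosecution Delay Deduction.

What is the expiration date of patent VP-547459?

Base term: filing date + 18 years → 11 July 2015.
Processing Delay Credit: +660 days → 1 May 2017.
Interference Suspension Credit: +112 days → 21 August 2017.
Prosecution Delay Deduction: −46 days → 6 July 2017.

2017-07-06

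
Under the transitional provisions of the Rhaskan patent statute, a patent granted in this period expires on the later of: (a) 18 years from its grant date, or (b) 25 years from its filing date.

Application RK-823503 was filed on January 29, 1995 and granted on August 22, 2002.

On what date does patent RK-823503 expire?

(a) grant + 18 years → 22 August 2020.
(b) filing + 25 years → 29 January 2020.
Later of the two: 22 August 2020.

2020-08-22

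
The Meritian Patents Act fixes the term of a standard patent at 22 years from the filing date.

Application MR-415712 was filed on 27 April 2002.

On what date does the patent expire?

Filing date + 22 years → 27 April 2024.

April 27, 2024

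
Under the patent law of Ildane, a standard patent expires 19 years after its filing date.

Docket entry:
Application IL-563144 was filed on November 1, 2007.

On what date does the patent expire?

November 1, 2026

Filing date + 19 years → 1 November 2026.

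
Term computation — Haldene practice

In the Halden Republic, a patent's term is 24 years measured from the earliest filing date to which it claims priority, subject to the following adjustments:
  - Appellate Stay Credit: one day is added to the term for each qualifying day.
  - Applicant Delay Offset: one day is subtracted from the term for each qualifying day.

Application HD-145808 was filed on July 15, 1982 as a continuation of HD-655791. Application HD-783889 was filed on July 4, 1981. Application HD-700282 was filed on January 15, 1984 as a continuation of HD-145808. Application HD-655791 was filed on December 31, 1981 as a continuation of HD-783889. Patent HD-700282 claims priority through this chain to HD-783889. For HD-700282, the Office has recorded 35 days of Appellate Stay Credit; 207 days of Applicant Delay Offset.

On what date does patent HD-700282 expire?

Earliest priority filing: 4 July 1981.
Base term: 4 July 1981 + 24 years → 4 July 2005.
Appellate Stay Credit: +35 days → 8 August 2005.
Applicant Delay Offset: −207 days → 13 January 2005.

2005-01-13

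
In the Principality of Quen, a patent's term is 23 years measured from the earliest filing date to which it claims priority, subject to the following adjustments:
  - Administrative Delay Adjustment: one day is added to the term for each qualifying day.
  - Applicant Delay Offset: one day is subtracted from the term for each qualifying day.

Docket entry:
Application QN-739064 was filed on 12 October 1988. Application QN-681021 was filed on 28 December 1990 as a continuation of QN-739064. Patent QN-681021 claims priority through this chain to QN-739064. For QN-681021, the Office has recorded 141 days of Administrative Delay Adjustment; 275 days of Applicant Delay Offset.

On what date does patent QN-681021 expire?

Earliest priority filing: 12 October 1988.
Base term: 12 October 1988 + 23 years → 12 October 2011.
Administrative Delay Adjustment: +141 days → 1 March 2012.
Applicant Delay Offset: −275 days → 31 May 2011.

May 31, 2011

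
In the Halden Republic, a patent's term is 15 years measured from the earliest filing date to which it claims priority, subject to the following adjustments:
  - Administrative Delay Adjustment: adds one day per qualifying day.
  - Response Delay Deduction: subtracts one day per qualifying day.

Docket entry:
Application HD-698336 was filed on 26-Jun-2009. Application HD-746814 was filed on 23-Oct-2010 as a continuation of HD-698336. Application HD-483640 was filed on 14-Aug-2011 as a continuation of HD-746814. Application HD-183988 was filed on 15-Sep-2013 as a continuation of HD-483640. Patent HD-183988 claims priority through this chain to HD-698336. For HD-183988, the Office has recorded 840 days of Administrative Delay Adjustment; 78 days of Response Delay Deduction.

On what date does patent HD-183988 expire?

2026-07-28

Earliest priority filing: 26 June 2009.
Base term: 26 June 2009 + 15 years → 26 June 2024.
Administrative Delay Adjustment: +840 days → 14 October 2026.
Response Delay Deduction: −78 days → 28 July 2026.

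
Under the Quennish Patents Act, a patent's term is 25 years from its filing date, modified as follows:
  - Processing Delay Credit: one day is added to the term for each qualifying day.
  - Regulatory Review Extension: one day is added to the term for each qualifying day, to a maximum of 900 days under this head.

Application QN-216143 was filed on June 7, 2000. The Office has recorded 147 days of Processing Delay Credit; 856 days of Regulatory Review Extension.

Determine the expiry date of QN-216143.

2028-03-06

Base term: filing date + 25 years → 7 June 2025.
Processing Delay Credit: +147 days → 1 November 2025.
Regulatory Review Extension: 856 days (within the 900-day cap) → +856 days → 6 March 2028.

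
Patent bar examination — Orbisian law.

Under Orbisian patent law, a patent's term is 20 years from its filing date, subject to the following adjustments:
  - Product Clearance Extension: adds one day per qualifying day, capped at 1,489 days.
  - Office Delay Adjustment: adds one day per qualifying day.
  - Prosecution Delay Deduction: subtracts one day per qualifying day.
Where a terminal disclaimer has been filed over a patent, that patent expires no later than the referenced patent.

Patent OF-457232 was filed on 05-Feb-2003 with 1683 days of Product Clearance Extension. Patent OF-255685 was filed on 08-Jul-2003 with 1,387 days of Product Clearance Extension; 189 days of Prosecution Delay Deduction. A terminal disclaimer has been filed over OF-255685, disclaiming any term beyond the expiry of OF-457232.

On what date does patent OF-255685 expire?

2026-10-18

Natural term of OF-255685:
  Base: filing + 20 years → 8 July 2023.
  Product Clearance Extension: 1387 days (within the 1489-day cap) → +1387 days → 25 April 2027.
  Prosecution Delay Deduction: −189 days → 18 October 2026.
Expiry of referenced patent OF-457232:
  Base: filing + 20 years → 5 February 2023.
  Product Clearance Extension: 1683 days claimed exceeds the 1489-day cap, so +1489 days → 5 March 2027.
Terminal disclaimer: OF-255685 expires on the earlier of 18 October 2026 and 5 March 2027.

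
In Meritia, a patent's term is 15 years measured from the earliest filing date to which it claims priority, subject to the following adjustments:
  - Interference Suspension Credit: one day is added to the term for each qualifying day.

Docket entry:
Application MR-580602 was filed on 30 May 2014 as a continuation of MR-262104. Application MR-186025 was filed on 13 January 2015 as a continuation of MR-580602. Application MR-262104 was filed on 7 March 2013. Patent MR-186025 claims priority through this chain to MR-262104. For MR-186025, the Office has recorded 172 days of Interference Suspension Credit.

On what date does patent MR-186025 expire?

Earliest priority filing: 7 March 2013.
Base term: 7 March 2013 + 15 years → 7 March 2028.
Interference Suspension Credit: +172 days → 26 August 2028.

August 26, 2028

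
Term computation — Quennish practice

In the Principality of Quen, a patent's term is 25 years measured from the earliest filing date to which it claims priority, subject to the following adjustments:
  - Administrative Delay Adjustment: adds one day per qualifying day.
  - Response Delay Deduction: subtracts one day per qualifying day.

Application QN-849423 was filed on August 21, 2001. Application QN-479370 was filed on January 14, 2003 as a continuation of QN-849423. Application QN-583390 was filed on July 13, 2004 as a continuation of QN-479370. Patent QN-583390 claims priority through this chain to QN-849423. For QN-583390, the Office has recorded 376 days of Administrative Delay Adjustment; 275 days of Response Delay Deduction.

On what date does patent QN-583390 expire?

2026-11-30

Earliest priority filing: 21 August 2001.
Base term: 21 August 2001 + 25 years → 21 August 2026.
Administrative Delay Adjustment: +376 days → 1 September 2027.
Response Delay Deduction: −275 days → 30 November 2026.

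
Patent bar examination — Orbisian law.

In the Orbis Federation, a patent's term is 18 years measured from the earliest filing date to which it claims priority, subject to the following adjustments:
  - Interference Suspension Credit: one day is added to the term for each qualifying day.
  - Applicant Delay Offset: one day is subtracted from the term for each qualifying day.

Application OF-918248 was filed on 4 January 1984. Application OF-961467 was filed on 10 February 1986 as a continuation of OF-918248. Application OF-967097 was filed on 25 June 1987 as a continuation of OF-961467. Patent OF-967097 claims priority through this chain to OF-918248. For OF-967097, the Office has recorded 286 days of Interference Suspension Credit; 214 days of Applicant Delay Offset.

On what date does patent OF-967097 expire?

March 17, 2002

Earliest priority filing: 4 January 1984.
Base term: 4 January 1984 + 18 years → 4 January 2002.
Interference Suspension Credit: +286 days → 17 October 2002.
Applicant Delay Offset: −214 days → 17 March 2002.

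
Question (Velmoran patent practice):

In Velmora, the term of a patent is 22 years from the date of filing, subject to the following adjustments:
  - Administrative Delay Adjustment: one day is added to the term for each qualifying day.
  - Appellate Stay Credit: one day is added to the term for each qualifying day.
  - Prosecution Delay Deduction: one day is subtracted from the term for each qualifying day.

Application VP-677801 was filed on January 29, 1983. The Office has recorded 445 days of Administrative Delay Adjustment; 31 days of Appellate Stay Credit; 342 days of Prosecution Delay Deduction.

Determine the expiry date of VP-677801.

2005-06-12

Base term: filing date + 22 years → 29 January 2005.
Administrative Delay Adjustment: +445 days → 19 April 2006.
Appellate Stay Credit: +31 days → 20 May 2006.
Prosecution Delay Deduction: −342 days → 12 June 2005.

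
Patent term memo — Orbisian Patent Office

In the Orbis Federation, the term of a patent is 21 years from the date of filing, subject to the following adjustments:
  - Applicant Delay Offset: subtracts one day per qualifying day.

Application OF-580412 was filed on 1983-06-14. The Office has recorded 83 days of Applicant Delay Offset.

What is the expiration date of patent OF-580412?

2004-03-23

Base term: filing date + 21 years → 14 June 2004.
Applicant Delay Offset: −83 days → 23 March 2004.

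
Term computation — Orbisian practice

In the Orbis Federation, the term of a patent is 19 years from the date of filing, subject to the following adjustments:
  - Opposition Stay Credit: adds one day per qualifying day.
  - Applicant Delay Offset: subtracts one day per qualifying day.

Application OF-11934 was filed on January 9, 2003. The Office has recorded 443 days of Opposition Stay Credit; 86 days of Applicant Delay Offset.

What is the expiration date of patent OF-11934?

January 1, 2023

Base term: filing date + 19 years → 9 January 2022.
Opposition Stay Credit: +443 days → 28 March 2023.
Applicant Delay Offset: −86 days → 1 January 2023.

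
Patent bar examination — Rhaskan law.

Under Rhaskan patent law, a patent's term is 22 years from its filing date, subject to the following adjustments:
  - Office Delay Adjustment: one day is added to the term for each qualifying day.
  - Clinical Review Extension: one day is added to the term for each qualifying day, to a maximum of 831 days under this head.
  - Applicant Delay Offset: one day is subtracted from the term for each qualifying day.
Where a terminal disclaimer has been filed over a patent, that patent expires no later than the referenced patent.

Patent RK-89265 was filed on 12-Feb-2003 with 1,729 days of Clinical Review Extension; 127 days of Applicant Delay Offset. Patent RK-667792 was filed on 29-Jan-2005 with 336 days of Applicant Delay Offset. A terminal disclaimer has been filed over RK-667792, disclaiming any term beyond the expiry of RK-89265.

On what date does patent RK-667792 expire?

February 27, 2026

Natural term of RK-667792:
  Base: filing + 22 years → 29 January 2027.
  Applicant Delay Offset: −336 days → 27 February 2026.
Expiry of referenced patent RK-89265:
  Base: filing + 22 years → 12 February 2025.
  Clinical Review Extension: 1729 days claimed exceeds the 831-day cap, so +831 days → 24 May 2027.
  Applicant Delay Offset: −127 days → 17 January 2027.
Terminal disclaimer: RK-667792 expires on the earlier of 27 February 2026 and 17 January 2027.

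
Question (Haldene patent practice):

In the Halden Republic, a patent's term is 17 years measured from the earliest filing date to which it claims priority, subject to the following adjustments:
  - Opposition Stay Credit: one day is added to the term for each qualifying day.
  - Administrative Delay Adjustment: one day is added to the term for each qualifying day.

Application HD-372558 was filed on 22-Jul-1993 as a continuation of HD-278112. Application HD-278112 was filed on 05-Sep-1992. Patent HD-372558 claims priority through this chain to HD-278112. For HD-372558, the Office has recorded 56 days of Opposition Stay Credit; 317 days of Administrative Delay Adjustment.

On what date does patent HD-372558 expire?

Earliest priority filing: 5 September 1992.
Base term: 5 September 1992 + 17 years → 5 September 2009.
Opposition Stay Credit: +56 days → 31 October 2009.
Administrative Delay Adjustment: +317 days → 13 September 2010.

2010-09-13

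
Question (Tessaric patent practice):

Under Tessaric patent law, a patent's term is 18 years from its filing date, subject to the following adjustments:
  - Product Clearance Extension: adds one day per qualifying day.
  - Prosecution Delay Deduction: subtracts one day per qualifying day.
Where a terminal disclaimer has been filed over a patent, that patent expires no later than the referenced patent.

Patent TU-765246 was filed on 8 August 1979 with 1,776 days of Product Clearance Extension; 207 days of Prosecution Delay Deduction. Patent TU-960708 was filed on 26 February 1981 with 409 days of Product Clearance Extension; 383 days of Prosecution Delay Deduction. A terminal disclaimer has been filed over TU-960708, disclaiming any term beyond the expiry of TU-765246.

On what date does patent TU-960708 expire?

Natural term of TU-960708:
  Base: filing + 18 years → 26 February 1999.
  Product Clearance Extension: +409 days → 10 April 2000.
  Prosecution Delay Deduction: −383 days → 24 March 1999.
Expiry of referenced patent TU-765246:
  Base: filing + 18 years → 8 August 1997.
  Product Clearance Extension: +1776 days → 19 June 2002.
  Prosecution Delay Deduction: −207 days → 24 November 2001.
Terminal disclaimer: TU-960708 expires on the earlier of 24 March 1999 and 24 November 2001.

March 24, 1999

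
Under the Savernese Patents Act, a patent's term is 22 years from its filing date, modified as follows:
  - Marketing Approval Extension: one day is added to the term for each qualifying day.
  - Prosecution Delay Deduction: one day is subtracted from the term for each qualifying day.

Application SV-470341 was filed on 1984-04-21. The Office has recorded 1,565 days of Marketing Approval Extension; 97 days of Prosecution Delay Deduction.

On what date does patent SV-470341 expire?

April 28, 2010

Base term: filing date + 22 years → 21 April 2006.
Marketing Approval Extension: +1565 days → 3 August 2010.
Prosecution Delay Deduction: −97 days → 28 April 2010.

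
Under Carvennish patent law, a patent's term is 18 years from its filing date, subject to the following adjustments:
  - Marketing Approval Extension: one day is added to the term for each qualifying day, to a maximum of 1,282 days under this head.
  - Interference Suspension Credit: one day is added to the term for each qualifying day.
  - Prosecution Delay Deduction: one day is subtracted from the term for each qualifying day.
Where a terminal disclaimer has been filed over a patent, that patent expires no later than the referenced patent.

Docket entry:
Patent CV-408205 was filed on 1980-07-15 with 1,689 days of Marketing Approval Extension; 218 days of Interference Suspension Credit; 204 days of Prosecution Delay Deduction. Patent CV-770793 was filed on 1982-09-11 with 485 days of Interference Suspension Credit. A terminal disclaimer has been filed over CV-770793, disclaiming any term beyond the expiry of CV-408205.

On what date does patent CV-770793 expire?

January 9, 2002

Natural term of CV-770793:
  Base: filing + 18 years → 11 September 2000.
  Interference Suspension Credit: +485 days → 9 January 2002.
Expiry of referenced patent CV-408205:
  Base: filing + 18 years → 15 July 1998.
  Marketing Approval Extension: 1689 days claimed exceeds the 1282-day cap, so +1282 days → 17 January 2002.
  Interference Suspension Credit: +218 days → 23 August 2002.
  Prosecution Delay Deduction: −204 days → 31 January 2002.
Terminal disclaimer: CV-770793 expires on the earlier of 9 January 2002 and 31 January 2002.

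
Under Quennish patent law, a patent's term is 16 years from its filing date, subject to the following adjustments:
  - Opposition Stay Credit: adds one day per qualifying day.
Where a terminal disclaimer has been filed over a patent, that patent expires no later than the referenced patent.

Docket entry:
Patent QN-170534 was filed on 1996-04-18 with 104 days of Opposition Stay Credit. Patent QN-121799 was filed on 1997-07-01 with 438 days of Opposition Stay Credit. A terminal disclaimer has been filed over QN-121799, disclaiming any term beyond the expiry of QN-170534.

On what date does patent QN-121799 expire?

2012-07-31

Natural term of QN-121799:
  Base: filing + 16 years → 1 July 2013.
  Opposition Stay Credit: +438 days → 12 September 2014.
Expiry of referenced patent QN-170534:
  Base: filing + 16 years → 18 April 2012.
  Opposition Stay Credit: +104 days → 31 July 2012.
Terminal disclaimer: QN-121799 expires on the earlier of 12 September 2014 and 31 July 2012.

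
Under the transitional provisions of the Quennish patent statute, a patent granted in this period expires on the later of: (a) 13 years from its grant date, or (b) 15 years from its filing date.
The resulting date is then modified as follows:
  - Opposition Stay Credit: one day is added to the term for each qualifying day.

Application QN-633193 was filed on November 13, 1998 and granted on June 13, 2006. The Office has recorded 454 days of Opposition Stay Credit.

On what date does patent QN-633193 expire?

(a) grant + 13 years → 13 June 2019.
(b) filing + 15 years → 13 November 2013.
Later of the two: 13 June 2019.
Opposition Stay Credit: +454 days → 9 September 2020.

2020-09-09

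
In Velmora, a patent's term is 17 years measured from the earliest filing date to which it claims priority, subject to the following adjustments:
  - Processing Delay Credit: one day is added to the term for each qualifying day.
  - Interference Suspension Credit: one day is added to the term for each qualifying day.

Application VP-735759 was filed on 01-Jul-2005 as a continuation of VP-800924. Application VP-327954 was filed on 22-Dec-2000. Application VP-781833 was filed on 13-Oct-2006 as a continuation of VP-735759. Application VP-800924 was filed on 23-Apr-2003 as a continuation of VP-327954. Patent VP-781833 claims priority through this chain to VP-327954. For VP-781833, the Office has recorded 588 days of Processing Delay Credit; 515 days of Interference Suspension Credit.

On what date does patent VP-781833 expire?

2020-12-29

Earliest priority filing: 22 December 2000.
Base term: 22 December 2000 + 17 years → 22 December 2017.
Processing Delay Credit: +588 days → 2 August 2019.
Interference Suspension Credit: +515 days → 29 December 2020.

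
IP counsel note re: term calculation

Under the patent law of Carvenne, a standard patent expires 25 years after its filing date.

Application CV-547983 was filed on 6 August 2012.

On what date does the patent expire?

Filing date + 25 years → 6 August 2037.

August 6, 2037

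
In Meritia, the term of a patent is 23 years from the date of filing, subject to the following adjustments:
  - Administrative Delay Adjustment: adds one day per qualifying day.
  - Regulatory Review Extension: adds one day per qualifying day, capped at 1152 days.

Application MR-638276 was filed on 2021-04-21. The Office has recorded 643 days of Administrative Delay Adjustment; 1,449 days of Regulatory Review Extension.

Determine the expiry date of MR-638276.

Base term: filing date + 23 years → 21 April 2044.
Administrative Delay Adjustment: +643 days → 24 January 2046.
Regulatory Review Extension: 1449 days claimed exceeds the 1152-day cap, so +1152 days → 21 March 2049.

2049-03-21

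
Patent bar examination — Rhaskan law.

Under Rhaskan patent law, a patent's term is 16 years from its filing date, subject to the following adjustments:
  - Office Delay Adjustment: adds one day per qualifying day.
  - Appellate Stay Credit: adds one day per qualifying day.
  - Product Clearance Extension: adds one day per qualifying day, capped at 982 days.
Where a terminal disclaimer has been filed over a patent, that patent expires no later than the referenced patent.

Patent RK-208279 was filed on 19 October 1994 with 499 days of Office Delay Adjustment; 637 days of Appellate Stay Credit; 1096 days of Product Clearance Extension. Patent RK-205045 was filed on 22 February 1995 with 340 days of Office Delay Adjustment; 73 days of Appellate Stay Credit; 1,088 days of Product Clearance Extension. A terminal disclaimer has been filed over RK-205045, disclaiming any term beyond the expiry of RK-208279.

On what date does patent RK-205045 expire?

Natural term of RK-205045:
  Base: filing + 16 years → 22 February 2011.
  Office Delay Adjustment: +340 days → 28 January 2012.
  Appellate Stay Credit: +73 days → 10 April 2012.
  Product Clearance Extension: 1088 days claimed exceeds the 982-day cap, so +982 days → 18 December 2014.
Expiry of referenced patent RK-208279:
  Base: filing + 16 years → 19 October 2010.
  Office Delay Adjustment: +499 days → 1 March 2012.
  Appellate Stay Credit: +637 days → 28 November 2013.
  Product Clearance Extension: 1096 days claimed exceeds the 982-day cap, so +982 days → 6 August 2016.
Terminal disclaimer: RK-205045 expires on the earlier of 18 December 2014 and 6 August 2016.

2014-12-18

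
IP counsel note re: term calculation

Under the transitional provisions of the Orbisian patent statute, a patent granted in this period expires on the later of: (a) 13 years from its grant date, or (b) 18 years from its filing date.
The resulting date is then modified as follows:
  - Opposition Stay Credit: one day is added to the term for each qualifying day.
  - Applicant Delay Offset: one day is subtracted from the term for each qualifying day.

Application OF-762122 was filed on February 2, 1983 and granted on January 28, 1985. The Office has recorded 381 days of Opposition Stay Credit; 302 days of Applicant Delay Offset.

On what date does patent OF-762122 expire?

(a) grant + 13 years → 28 January 1998.
(b) filing + 18 years → 2 February 2001.
Later of the two: 2 February 2001.
Opposition Stay Credit: +381 days → 18 February 2002.
Applicant Delay Offset: −302 days → 22 April 2001.

April 22, 2001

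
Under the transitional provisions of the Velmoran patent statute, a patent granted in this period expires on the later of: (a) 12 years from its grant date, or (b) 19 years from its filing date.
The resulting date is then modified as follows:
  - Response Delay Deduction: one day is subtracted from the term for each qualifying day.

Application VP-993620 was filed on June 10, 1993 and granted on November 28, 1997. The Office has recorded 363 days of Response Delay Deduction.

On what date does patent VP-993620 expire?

June 13, 2011

(a) grant + 12 years → 28 November 2009.
(b) filing + 19 years → 10 June 2012.
Later of the two: 10 June 2012.
Response Delay Deduction: −363 days → 13 June 2011.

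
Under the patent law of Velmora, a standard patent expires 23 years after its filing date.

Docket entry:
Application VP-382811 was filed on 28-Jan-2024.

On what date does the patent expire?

Filing date + 23 years → 28 January 2047.

January 28, 2047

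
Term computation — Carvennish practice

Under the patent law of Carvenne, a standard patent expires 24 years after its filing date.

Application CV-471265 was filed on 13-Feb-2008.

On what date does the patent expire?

Filing date + 24 years → 13 February 2032.

February 13, 2032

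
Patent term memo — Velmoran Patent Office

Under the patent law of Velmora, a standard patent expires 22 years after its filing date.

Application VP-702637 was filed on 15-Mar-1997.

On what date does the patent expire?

2019-03-15

Filing date + 22 years → 15 March 2019.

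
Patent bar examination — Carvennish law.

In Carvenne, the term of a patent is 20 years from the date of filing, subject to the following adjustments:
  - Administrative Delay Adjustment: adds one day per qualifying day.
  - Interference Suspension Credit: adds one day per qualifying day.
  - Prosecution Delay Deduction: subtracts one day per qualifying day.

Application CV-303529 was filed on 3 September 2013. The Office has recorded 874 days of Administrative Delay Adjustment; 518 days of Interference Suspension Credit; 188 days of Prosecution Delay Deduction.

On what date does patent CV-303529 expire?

Base term: filing date + 20 years → 3 September 2033.
Administrative Delay Adjustment: +874 days → 25 January 2036.
Interference Suspension Credit: +518 days → 26 June 2037.
Prosecution Delay Deduction: −188 days → 20 December 2036.

December 20, 2036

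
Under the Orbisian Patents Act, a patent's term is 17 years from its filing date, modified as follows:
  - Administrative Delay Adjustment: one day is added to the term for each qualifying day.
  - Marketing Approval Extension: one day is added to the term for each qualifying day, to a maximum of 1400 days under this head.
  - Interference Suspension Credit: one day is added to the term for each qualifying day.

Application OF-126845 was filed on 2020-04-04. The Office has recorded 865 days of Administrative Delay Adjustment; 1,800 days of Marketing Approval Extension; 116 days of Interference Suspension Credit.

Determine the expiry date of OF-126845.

October 11, 2043

Base term: filing date + 17 years → 4 April 2037.
Administrative Delay Adjustment: +865 days → 17 August 2039.
Marketing Approval Extension: 1800 days claimed exceeds the 1400-day cap, so +1400 days → 17 June 2043.
Interference Suspension Credit: +116 days → 11 October 2043.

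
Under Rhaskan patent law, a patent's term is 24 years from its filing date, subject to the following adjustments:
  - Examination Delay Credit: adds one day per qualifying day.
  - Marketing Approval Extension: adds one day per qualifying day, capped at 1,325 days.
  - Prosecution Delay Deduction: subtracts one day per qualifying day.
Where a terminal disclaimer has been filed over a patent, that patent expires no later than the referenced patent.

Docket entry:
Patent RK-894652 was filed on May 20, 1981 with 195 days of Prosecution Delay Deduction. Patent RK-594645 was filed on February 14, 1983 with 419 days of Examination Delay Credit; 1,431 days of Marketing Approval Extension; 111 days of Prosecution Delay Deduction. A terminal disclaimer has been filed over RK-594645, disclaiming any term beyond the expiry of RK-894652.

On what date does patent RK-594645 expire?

Natural term of RK-594645:
  Base: filing + 24 years → 14 February 2007.
  Examination Delay Credit: +419 days → 8 April 2008.
  Marketing Approval Extension: 1431 days claimed exceeds the 1325-day cap, so +1325 days → 24 November 2011.
  Prosecution Delay Deduction: −111 days → 5 August 2011.
Expiry of referenced patent RK-894652:
  Base: filing + 24 years → 20 May 2005.
  Prosecution Delay Deduction: −195 days → 6 November 2004.
Terminal disclaimer: RK-594645 expires on the earlier of 5 August 2011 and 6 November 2004.

November 6, 2004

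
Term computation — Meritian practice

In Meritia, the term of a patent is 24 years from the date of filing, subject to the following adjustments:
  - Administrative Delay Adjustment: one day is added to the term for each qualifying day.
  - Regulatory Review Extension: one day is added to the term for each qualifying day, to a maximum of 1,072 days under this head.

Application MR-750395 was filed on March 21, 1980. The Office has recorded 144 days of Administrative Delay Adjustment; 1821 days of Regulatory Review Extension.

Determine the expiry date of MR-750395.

July 20, 2007

Base term: filing date + 24 years → 21 March 2004.
Administrative Delay Adjustment: +144 days → 12 August 2004.
Regulatory Review Extension: 1821 days claimed exceeds the 1072-day cap, so +1072 days → 20 July 2007.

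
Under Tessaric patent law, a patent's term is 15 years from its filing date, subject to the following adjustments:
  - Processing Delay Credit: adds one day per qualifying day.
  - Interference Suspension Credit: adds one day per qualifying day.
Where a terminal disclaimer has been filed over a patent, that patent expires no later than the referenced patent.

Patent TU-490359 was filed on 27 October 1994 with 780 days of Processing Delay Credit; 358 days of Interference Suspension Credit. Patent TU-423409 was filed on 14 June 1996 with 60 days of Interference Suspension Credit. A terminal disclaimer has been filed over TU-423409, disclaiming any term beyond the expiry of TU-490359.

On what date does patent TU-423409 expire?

2011-08-13

Natural term of TU-423409:
  Base: filing + 15 years → 14 June 2011.
  Interference Suspension Credit: +60 days → 13 August 2011.
Expiry of referenced patent TU-490359:
  Base: filing + 15 years → 27 October 2009.
  Processing Delay Credit: +780 days → 16 December 2011.
  Interference Suspension Credit: +358 days → 8 December 2012.
Terminal disclaimer: TU-423409 expires on the earlier of 13 August 2011 and 8 December 2012.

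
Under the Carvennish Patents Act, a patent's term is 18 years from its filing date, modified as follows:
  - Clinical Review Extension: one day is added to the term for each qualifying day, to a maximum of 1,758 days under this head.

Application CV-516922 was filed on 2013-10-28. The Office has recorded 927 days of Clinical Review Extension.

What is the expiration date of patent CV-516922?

Base term: filing date + 18 years → 28 October 2031.
Clinical Review Extension: 927 days (within the 1758-day cap) → +927 days → 12 May 2034.

2034-05-12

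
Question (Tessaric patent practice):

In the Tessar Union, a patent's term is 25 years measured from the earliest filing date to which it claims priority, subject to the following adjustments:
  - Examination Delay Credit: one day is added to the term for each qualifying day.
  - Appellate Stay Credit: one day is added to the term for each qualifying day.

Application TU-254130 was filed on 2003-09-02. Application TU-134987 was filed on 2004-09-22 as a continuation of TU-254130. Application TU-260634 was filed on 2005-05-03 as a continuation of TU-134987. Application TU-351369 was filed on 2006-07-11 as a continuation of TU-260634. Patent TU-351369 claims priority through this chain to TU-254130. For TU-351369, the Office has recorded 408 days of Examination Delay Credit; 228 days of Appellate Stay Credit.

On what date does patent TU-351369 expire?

Earliest priority filing: 2 September 2003.
Base term: 2 September 2003 + 25 years → 2 September 2028.
Examination Delay Credit: +408 days → 15 October 2029.
Appellate Stay Credit: +228 days → 31 May 2030.

May 31, 2030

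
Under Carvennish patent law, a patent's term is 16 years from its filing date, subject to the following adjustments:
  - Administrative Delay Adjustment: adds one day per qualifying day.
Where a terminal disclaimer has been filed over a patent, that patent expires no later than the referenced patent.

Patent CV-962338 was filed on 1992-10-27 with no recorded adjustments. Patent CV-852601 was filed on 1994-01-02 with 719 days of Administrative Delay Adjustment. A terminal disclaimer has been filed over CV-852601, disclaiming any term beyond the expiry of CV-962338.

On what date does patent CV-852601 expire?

Natural term of CV-852601:
  Base: filing + 16 years → 2 January 2010.
  Administrative Delay Adjustment: +719 days → 22 December 2011.
Expiry of referenced patent CV-962338:
  Base: filing + 16 years → 27 October 2008.
Terminal disclaimer: CV-852601 expires on the earlier of 22 December 2011 and 27 October 2008.

October 27, 2008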